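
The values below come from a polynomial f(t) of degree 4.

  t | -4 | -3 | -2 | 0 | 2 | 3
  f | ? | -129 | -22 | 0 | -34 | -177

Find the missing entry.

The 5 known values determine f uniquely (degree ≤ 4).
Evaluate each Lagrange basis at t = -4:
L_0(-4) = (-2)·(-4)·(-6)·(-7)/[(-1)·(-3)·(-5)·(-6)] = 56/15
L_1(-4) = (-1)·(-4)·(-6)·(-7)/[(1)·(-2)·(-4)·(-5)] = -21/5
L_2(-4) = (-1)·(-2)·(-6)·(-7)/[(3)·(2)·(-2)·(-3)] = 7/3
L_3(-4) = (-1)·(-2)·(-4)·(-7)/[(5)·(4)·(2)·(-1)] = -7/5
L_4(-4) = (-1)·(-2)·(-4)·(-6)/[(6)·(5)·(3)·(1)] = 8/15
Sum: (-129)·(56/15) + (-22)·(-21/5) + 0 + (-34)·(-7/5) + (-177)·(8/15) = -436

-436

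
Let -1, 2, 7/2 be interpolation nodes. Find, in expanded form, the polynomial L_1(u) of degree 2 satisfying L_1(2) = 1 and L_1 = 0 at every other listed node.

L_1(u) = (u + 1)(u - 7/2) / [(3)·(-3/2)]
       = (u^2 - (5/2)u - 7/2) / (-9/2)

L_1(u) = -(2/9)u^2 + (5/9)u + 7/9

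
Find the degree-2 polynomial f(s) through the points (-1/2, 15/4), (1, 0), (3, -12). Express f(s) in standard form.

f(s) = -s^2 - 2s + 3

Newton's divided differences:
f[-1/2,1] = (0 - 15/4) / (1 - (-1/2)) = -5/2
f[1,3] = (-12 - 0) / (3 - 1) = -6
f[-1/2,1,3] = (-6 - (-5/2)) / (3 - (-1/2)) = -1
f(s) = 15/4 + (-5/2)·(s + 1/2) + (-1)·(s + 1/2)(s - 1)
Expanding: f(s) = -s^2 - 2s + 3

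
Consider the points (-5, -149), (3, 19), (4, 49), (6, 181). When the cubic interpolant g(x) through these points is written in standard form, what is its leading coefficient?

1

The leading coefficient equals the top divided difference g[-5,3,4,6].
g[-5,3] = (19 - (-149)) / (3 - (-5)) = 21
g[3,4] = (49 - 19) / (4 - 3) = 30
g[4,6] = (181 - 49) / (6 - 4) = 66
g[-5,3,4] = (30 - 21) / (4 - (-5)) = 1
g[3,4,6] = (66 - 30) / (6 - 3) = 12
g[-5,3,4,6] = (12 - 1) / (6 - (-5)) = 1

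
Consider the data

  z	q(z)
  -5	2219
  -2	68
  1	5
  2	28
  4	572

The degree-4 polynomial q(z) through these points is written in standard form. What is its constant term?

4

L_0(z) = (z + 2)(z - 1)(z - 2)(z - 4) / [1134] = (1/1134)z^4 - (5/1134)z^3 + (10/567)z - 8/567
L_1(z) = (z + 5)(z - 1)(z - 2)(z - 4) / [-216] = -(1/216)z^4 + (1/108)z^3 + (7/72)z^2 - (31/108)z + 5/27
L_2(z) = (z + 5)(z + 2)(z - 2)(z - 4) / [54] = (1/54)z^4 + (1/54)z^3 - (4/9)z^2 - (2/27)z + 40/27
L_3(z) = (z + 5)(z + 2)(z - 1)(z - 4) / [-56] = -(1/56)z^4 - (1/28)z^3 + (3/8)z^2 + (11/28)z - 5/7
L_4(z) = (z + 5)(z + 2)(z - 1)(z - 2) / [324] = (1/324)z^4 + (1/81)z^3 - (1/36)z^2 - (4/81)z + 5/81
q(z) = 2219·L_0 + 68·L_1 + 5·L_2 + 28·L_3 + 572·L_4
Only the constant term is needed; take it from each L_i and combine:
2219·(-8/567) + 68·(5/27) + 5·(40/27) + 28·(-5/7) + 572·(5/81) = 4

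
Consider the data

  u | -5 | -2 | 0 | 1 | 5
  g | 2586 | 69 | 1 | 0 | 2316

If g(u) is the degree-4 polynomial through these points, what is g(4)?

921

Using Newton's divided-difference form:
g[-5,-2] = (69 - 2586) / (-2 - (-5)) = -839
g[-2,0] = (1 - 69) / (0 - (-2)) = -34
g[0,1] = (0 - 1) / (1 - 0) = -1
g[1,5] = (2316 - 0) / (5 - 1) = 579
g[-5,-2,0] = (-34 - (-839)) / (0 - (-5)) = 161
g[-2,0,1] = (-1 - (-34)) / (1 - (-2)) = 11
g[0,1,5] = (579 - (-1)) / (5 - 0) = 116
g[-5,-2,0,1] = (11 - 161) / (1 - (-5)) = -25
g[-2,0,1,5] = (116 - 11) / (5 - (-2)) = 15
g[-5,-2,0,1,5] = (15 - (-25)) / (5 - (-5)) = 4
g(4) = 2586 + (-839)·(9) + 161·(9)·(6) + (-25)·(9)·(6)·(4) + 4·(9)·(6)·(4)·(3) = 921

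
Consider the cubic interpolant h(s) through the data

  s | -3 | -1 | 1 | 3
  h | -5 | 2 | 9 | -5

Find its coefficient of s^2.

-21/16

L_0(s) = (s + 1)(s - 1)(s - 3) / [-48] = -(1/48)s^3 + (1/16)s^2 + (1/48)s - 1/16
L_1(s) = (s + 3)(s - 1)(s - 3) / [16] = (1/16)s^3 - (1/16)s^2 - (9/16)s + 9/16
L_2(s) = (s + 3)(s + 1)(s - 3) / [-16] = -(1/16)s^3 - (1/16)s^2 + (9/16)s + 9/16
L_3(s) = (s + 3)(s + 1)(s - 1) / [48] = (1/48)s^3 + (1/16)s^2 - (1/48)s - 1/16
h(s) = (-5)·L_0 + 2·L_1 + 9·L_2 + (-5)·L_3
Only the coefficient of s^2 is needed; take it from each L_i and combine:
(-5)·(1/16) + 2·(-1/16) + 9·(-1/16) + (-5)·(1/16) = -21/16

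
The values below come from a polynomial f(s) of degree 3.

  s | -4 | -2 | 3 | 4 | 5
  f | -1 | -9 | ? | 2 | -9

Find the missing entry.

467/72

The 4 known values determine f uniquely (degree ≤ 3).
L_0(3) = (5)·(-1)·(-2)/[(-2)·(-8)·(-9)] = -5/72
L_1(3) = (7)·(-1)·(-2)/[(2)·(-6)·(-7)] = 1/6
L_2(3) = (7)·(5)·(-2)/[(8)·(6)·(-1)] = 35/24
L_3(3) = (7)·(5)·(-1)/[(9)·(7)·(1)] = -5/9
Sum: (-1)·(-5/72) + (-9)·(1/6) + 2·(35/24) + (-9)·(-5/9) = 467/72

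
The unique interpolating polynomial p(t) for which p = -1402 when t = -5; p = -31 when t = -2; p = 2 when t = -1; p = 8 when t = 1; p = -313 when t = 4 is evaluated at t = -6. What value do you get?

-2883

Using Newton's divided-difference form:
p[-5,-2] = (-31 - (-1402)) / (-2 - (-5)) = 457
p[-2,-1] = (2 - (-31)) / (-1 - (-2)) = 33
p[-1,1] = (8 - 2) / (1 - (-1)) = 3
p[1,4] = (-313 - 8) / (4 - 1) = -107
p[-5,-2,-1] = (33 - 457) / (-1 - (-5)) = -106
p[-2,-1,1] = (3 - 33) / (1 - (-2)) = -10
p[-1,1,4] = (-107 - 3) / (4 - (-1)) = -22
p[-5,-2,-1,1] = (-10 - (-106)) / (1 - (-5)) = 16
p[-2,-1,1,4] = (-22 - (-10)) / (4 - (-2)) = -2
p[-5,-2,-1,1,4] = (-2 - 16) / (4 - (-5)) = -2
p(-6) = -1402 + 457·(-1) + (-106)·(-1)·(-4) + 16·(-1)·(-4)·(-5) + (-2)·(-1)·(-4)·(-5)·(-7) = -2883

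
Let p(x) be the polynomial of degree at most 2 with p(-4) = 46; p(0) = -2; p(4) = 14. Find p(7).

68

Evaluate each Lagrange basis at x = 7:
L_0(7) = (7)·(3)/[(-4)·(-8)] = 21/32
L_1(7) = (11)·(3)/[(4)·(-4)] = -33/16
L_2(7) = (11)·(7)/[(8)·(4)] = 77/32
Sum: 46·(21/32) + (-2)·(-33/16) + 14·(77/32) = 68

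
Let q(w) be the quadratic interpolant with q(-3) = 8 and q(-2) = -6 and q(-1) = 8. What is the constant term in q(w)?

50

Build the Lagrange basis polynomials:
L_0(w) = (w + 2)(w + 1) / [2] = (1/2)w^2 + (3/2)w + 1
L_1(w) = (w + 3)(w + 1) / [-1] = -w^2 - 4w - 3
L_2(w) = (w + 3)(w + 2) / [2] = (1/2)w^2 + (5/2)w + 3
q(w) = 8·L_0 + (-6)·L_1 + 8·L_2
Only the constant term is needed; take it from each L_i and combine:
8·(1) + (-6)·(-3) + 8·(3) = 50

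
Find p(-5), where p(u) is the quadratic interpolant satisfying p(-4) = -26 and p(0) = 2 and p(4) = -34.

L_0(-5) = (-5)·(-9)/[(-4)·(-8)] = 45/32
L_1(-5) = (-1)·(-9)/[(4)·(-4)] = -9/16
L_2(-5) = (-1)·(-5)/[(8)·(4)] = 5/32
Sum: (-26)·(45/32) + 2·(-9/16) + (-34)·(5/32) = -43

-43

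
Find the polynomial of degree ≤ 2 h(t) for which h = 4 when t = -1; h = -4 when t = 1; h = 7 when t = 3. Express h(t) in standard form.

Newton's divided differences:
h[-1,1] = (-4 - 4) / (1 - (-1)) = -4
h[1,3] = (7 - (-4)) / (3 - 1) = 11/2
h[-1,1,3] = (11/2 - (-4)) / (3 - (-1)) = 19/8
h(t) = 4 + (-4)·(t + 1) + (19/8)·(t + 1)(t - 1)
Expanding: h(t) = (19/8)t^2 - 4t - 19/8

h(t) = (19/8)t^2 - 4t - 19/8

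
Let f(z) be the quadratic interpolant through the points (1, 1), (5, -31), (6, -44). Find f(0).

4

L_0(0) = (-5)·(-6)/[(-4)·(-5)] = 3/2
L_1(0) = (-1)·(-6)/[(4)·(-1)] = -3/2
L_2(0) = (-1)·(-5)/[(5)·(1)] = 1
Sum: 1·(3/2) + (-31)·(-3/2) + (-44)·(1) = 4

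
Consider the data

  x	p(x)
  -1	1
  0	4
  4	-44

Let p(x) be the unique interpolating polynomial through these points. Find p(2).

Evaluate each Lagrange basis at x = 2:
L_0(2) = (2)·(-2)/[(-1)·(-5)] = -4/5
L_1(2) = (3)·(-2)/[(1)·(-4)] = 3/2
L_2(2) = (3)·(2)/[(5)·(4)] = 3/10
Sum: 1·(-4/5) + 4·(3/2) + (-44)·(3/10) = -8

-8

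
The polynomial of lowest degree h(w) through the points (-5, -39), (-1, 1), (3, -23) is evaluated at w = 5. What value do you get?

Using Newton's divided-difference form:
h[-5,-1] = (1 - (-39)) / (-1 - (-5)) = 10
h[-1,3] = (-23 - 1) / (3 - (-1)) = -6
h[-5,-1,3] = (-6 - 10) / (3 - (-5)) = -2
h(5) = -39 + 10·(10) + (-2)·(10)·(6) = -59

-59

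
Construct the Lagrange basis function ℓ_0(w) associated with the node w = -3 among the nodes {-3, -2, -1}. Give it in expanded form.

ℓ_0(w) = (w + 2)(w + 1) / [(-1)·(-2)]
       = (w^2 + 3w + 2) / (2)

ℓ_0(w) = (1/2)w^2 + (3/2)w + 1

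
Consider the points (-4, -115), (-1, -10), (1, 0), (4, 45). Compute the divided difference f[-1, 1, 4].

f[-1,1] = (0 - (-10)) / (1 - (-1)) = 5
f[1,4] = (45 - 0) / (4 - 1) = 15
f[-1,1,4] = (15 - 5) / (4 - (-1)) = 2

2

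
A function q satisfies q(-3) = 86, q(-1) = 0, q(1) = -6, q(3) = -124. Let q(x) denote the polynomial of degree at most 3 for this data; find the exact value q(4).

Evaluate each Lagrange basis at x = 4:
L_0(4) = (5)·(3)·(1)/[(-2)·(-4)·(-6)] = -5/16
L_1(4) = (7)·(3)·(1)/[(2)·(-2)·(-4)] = 21/16
L_2(4) = (7)·(5)·(1)/[(4)·(2)·(-2)] = -35/16
L_3(4) = (7)·(5)·(3)/[(6)·(4)·(2)] = 35/16
Sum: 86·(-5/16) + 0 + (-6)·(-35/16) + (-124)·(35/16) = -285

-285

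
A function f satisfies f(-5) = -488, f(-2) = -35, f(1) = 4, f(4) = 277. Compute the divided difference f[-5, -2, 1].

f[-5,-2] = (-35 - (-488)) / (-2 - (-5)) = 151
f[-2,1] = (4 - (-35)) / (1 - (-2)) = 13
f[-5,-2,1] = (13 - 151) / (1 - (-5)) = -23

-23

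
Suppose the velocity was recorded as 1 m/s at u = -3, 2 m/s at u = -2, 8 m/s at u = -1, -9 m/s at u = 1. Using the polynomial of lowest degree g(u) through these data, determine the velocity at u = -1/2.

Evaluate each Lagrange basis at u = -1/2:
L_0(-1/2) = (3/2)·(1/2)·(-3/2)/[(-1)·(-2)·(-4)] = 9/64
L_1(-1/2) = (5/2)·(1/2)·(-3/2)/[(1)·(-1)·(-3)] = -5/8
L_2(-1/2) = (5/2)·(3/2)·(-3/2)/[(2)·(1)·(-2)] = 45/32
L_3(-1/2) = (5/2)·(3/2)·(1/2)/[(4)·(3)·(2)] = 5/64
Sum: 1·(9/64) + 2·(-5/8) + 8·(45/32) + (-9)·(5/64) = 151/16

151/16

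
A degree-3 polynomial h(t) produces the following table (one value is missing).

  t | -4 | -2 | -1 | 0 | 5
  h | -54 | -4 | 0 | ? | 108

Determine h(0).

The 4 known values determine h uniquely (degree ≤ 3).
L_0(0) = (2)·(1)·(-5)/[(-2)·(-3)·(-9)] = 5/27
L_1(0) = (4)·(1)·(-5)/[(2)·(-1)·(-7)] = -10/7
L_2(0) = (4)·(2)·(-5)/[(3)·(1)·(-6)] = 20/9
L_3(0) = (4)·(2)·(1)/[(9)·(7)·(6)] = 4/189
Sum: (-54)·(5/27) + (-4)·(-10/7) + 0 + 108·(4/189) = -2

-2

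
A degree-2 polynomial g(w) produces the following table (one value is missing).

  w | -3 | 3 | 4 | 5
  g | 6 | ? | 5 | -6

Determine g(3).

The 3 known values determine g uniquely (degree ≤ 2).
L_0(3) = (-1)·(-2)/[(-7)·(-8)] = 1/28
L_1(3) = (6)·(-2)/[(7)·(-1)] = 12/7
L_2(3) = (6)·(-1)/[(8)·(1)] = -3/4
Sum: 6·(1/28) + 5·(12/7) + (-6)·(-3/4) = 93/7

93/7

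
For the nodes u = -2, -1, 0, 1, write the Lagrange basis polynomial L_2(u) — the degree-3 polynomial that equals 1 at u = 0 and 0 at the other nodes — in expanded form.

L_2(u) = -(1/2)u^3 - u^2 + (1/2)u + 1

L_2(u) = (u + 2)(u + 1)(u - 1) / [(2)·(1)·(-1)]
       = (u^3 + 2u^2 - u - 2) / (-2)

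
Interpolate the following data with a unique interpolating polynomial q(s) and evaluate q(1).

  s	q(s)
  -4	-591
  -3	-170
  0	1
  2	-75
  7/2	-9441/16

Evaluate each Lagrange basis at s = 1:
L_0(1) = (4)·(1)·(-1)·(-5/2)/[(-1)·(-4)·(-6)·(-15/2)] = 1/18
L_1(1) = (5)·(1)·(-1)·(-5/2)/[(1)·(-3)·(-5)·(-13/2)] = -5/39
L_2(1) = (5)·(4)·(-1)·(-5/2)/[(4)·(3)·(-2)·(-7/2)] = 25/42
L_3(1) = (5)·(4)·(1)·(-5/2)/[(6)·(5)·(2)·(-3/2)] = 5/9
L_4(1) = (5)·(4)·(1)·(-1)/[(15/2)·(13/2)·(7/2)·(3/2)] = -64/819
Sum: (-591)·(1/18) + (-170)·(-5/39) + 1·(25/42) + (-75)·(5/9) + (-9441/16)·(-64/819) = -6

-6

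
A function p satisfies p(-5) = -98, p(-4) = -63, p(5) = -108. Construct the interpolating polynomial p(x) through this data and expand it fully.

Build the Lagrange basis polynomials:
L_0(x) = (x + 4)(x - 5) / [10] = (1/10)x^2 - (1/10)x - 2
L_1(x) = (x + 5)(x - 5) / [-9] = -(1/9)x^2 + 25/9
L_2(x) = (x + 5)(x + 4) / [90] = (1/90)x^2 + (1/10)x + 2/9
p(x) = (-98)·L_0 + (-63)·L_1 + (-108)·L_2
  (-98)·L_0(x) = -(49/5)x^2 + (49/5)x + 196
  (-63)·L_1(x) = 7x^2 - 175
  (-108)·L_2(x) = -(6/5)x^2 - (54/5)x - 24
Adding term by term: -4x^2 - x - 3

p(x) = -4x^2 - x - 3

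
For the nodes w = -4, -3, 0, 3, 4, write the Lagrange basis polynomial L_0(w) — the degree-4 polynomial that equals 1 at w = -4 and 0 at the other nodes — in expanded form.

L_0(w) = (1/224)w^4 - (1/56)w^3 - (9/224)w^2 + (9/56)w

L_0(w) = (w + 3)w(w - 3)(w - 4) / [(-1)·(-4)·(-7)·(-8)]
       = (w^4 - 4w^3 - 9w^2 + 36w) / (224)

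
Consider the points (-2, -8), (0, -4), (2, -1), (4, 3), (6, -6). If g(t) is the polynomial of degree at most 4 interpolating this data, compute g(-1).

-41/8

Evaluate each Lagrange basis at t = -1:
L_0(-1) = (-1)·(-3)·(-5)·(-7)/[(-2)·(-4)·(-6)·(-8)] = 35/128
L_1(-1) = (1)·(-3)·(-5)·(-7)/[(2)·(-2)·(-4)·(-6)] = 35/32
L_2(-1) = (1)·(-1)·(-5)·(-7)/[(4)·(2)·(-2)·(-4)] = -35/64
L_3(-1) = (1)·(-1)·(-3)·(-7)/[(6)·(4)·(2)·(-2)] = 7/32
L_4(-1) = (1)·(-1)·(-3)·(-5)/[(8)·(6)·(4)·(2)] = -5/128
Sum: (-8)·(35/128) + (-4)·(35/32) + (-1)·(-35/64) + 3·(7/32) + (-6)·(-5/128) = -41/8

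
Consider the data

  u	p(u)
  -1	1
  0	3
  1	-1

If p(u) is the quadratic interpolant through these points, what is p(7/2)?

Evaluate each Lagrange basis at u = 7/2:
L_0(7/2) = (7/2)·(5/2)/[(-1)·(-2)] = 35/8
L_1(7/2) = (9/2)·(5/2)/[(1)·(-1)] = -45/4
L_2(7/2) = (9/2)·(7/2)/[(2)·(1)] = 63/8
Sum: 1·(35/8) + 3·(-45/4) + (-1)·(63/8) = -149/4

-149/4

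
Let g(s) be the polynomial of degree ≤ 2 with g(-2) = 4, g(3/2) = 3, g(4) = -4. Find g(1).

Evaluate each Lagrange basis at s = 1:
L_0(1) = (-1/2)·(-3)/[(-7/2)·(-6)] = 1/14
L_1(1) = (3)·(-3)/[(7/2)·(-5/2)] = 36/35
L_2(1) = (3)·(-1/2)/[(6)·(5/2)] = -1/10
Sum: 4·(1/14) + 3·(36/35) + (-4)·(-1/10) = 132/35

132/35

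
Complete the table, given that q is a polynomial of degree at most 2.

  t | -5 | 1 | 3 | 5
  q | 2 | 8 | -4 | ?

-23

The 3 known values determine q uniquely (degree ≤ 2).
Evaluate each Lagrange basis at t = 5:
L_0(5) = (4)·(2)/[(-6)·(-8)] = 1/6
L_1(5) = (10)·(2)/[(6)·(-2)] = -5/3
L_2(5) = (10)·(4)/[(8)·(2)] = 5/2
Sum: 2·(1/6) + 8·(-5/3) + (-4)·(5/2) = -23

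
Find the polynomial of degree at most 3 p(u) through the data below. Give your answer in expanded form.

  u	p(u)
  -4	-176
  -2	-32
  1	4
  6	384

L_0(u) = (u + 2)(u - 1)(u - 6) / [-100] = -(1/100)u^3 + (1/20)u^2 + (2/25)u - 3/25
L_1(u) = (u + 4)(u - 1)(u - 6) / [48] = (1/48)u^3 - (1/16)u^2 - (11/24)u + 1/2
L_2(u) = (u + 4)(u + 2)(u - 6) / [-75] = -(1/75)u^3 + (28/75)u + 16/25
L_3(u) = (u + 4)(u + 2)(u - 1) / [400] = (1/400)u^3 + (1/80)u^2 + (1/200)u - 1/50
p(u) = (-176)·L_0 + (-32)·L_1 + 4·L_2 + 384·L_3
  (-176)·L_0(u) = (44/25)u^3 - (44/5)u^2 - (352/25)u + 528/25
  (-32)·L_1(u) = -(2/3)u^3 + 2u^2 + (44/3)u - 16
  4·L_2(u) = -(4/75)u^3 + (112/75)u + 64/25
  384·L_3(u) = (24/25)u^3 + (24/5)u^2 + (48/25)u - 192/25
Adding term by term: 2u^3 - 2u^2 + 4u

p(u) = 2u^3 - 2u^2 + 4u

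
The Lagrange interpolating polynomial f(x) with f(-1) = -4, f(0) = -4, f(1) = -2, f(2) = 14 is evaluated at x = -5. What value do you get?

-224

Evaluate each Lagrange basis at x = -5:
L_0(-5) = (-5)·(-6)·(-7)/[(-1)·(-2)·(-3)] = 35
L_1(-5) = (-4)·(-6)·(-7)/[(1)·(-1)·(-2)] = -84
L_2(-5) = (-4)·(-5)·(-7)/[(2)·(1)·(-1)] = 70
L_3(-5) = (-4)·(-5)·(-6)/[(3)·(2)·(1)] = -20
Sum: (-4)·(35) + (-4)·(-84) + (-2)·(70) + 14·(-20) = -224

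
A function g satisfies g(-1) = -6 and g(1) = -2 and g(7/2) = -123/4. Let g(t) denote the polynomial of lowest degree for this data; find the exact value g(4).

Using Newton's divided-difference form:
g[-1,1] = (-2 - (-6)) / (1 - (-1)) = 2
g[1,7/2] = (-123/4 - (-2)) / (7/2 - 1) = -23/2
g[-1,1,7/2] = (-23/2 - 2) / (7/2 - (-1)) = -3
g(4) = -6 + 2·(5) + (-3)·(5)·(3) = -41

-41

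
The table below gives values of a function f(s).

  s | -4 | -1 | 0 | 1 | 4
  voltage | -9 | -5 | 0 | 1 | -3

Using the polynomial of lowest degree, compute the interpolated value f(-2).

Evaluate each Lagrange basis at s = -2:
L_0(-2) = (-1)·(-2)·(-3)·(-6)/[(-3)·(-4)·(-5)·(-8)] = 3/40
L_1(-2) = (2)·(-2)·(-3)·(-6)/[(3)·(-1)·(-2)·(-5)] = 12/5
L_2(-2) = (2)·(-1)·(-3)·(-6)/[(4)·(1)·(-1)·(-4)] = -9/4
L_3(-2) = (2)·(-1)·(-2)·(-6)/[(5)·(2)·(1)·(-3)] = 4/5
L_4(-2) = (2)·(-1)·(-2)·(-3)/[(8)·(5)·(4)·(3)] = -1/40
Sum: (-9)·(3/40) + (-5)·(12/5) + 0 + 1·(4/5) + (-3)·(-1/40) = -59/5

-59/5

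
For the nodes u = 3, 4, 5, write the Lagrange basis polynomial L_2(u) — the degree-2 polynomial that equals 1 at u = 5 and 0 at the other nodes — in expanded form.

L_2(u) = (u - 3)(u - 4) / [(2)·(1)]
       = (u^2 - 7u + 12) / (2)

L_2(u) = (1/2)u^2 - (7/2)u + 6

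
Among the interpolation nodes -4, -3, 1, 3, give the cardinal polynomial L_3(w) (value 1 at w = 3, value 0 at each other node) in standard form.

L_3(w) = (1/84)w^3 + (1/14)w^2 + (5/84)w - 1/7

L_3(w) = (w + 4)(w + 3)(w - 1) / [(7)·(6)·(2)]
       = (w^3 + 6w^2 + 5w - 12) / (84)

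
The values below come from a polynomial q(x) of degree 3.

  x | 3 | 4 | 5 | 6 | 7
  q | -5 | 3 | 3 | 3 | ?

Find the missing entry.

11

The 4 known values determine q uniquely (degree ≤ 3).
Evaluate each Lagrange basis at x = 7:
L_0(7) = (3)·(2)·(1)/[(-1)·(-2)·(-3)] = -1
L_1(7) = (4)·(2)·(1)/[(1)·(-1)·(-2)] = 4
L_2(7) = (4)·(3)·(1)/[(2)·(1)·(-1)] = -6
L_3(7) = (4)·(3)·(2)/[(3)·(2)·(1)] = 4
Sum: (-5)·(-1) + 3·(4) + 3·(-6) + 3·(4) = 11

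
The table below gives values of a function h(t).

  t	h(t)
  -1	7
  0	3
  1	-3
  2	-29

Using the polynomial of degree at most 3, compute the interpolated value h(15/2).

L_0(15/2) = (15/2)·(13/2)·(11/2)/[(-1)·(-2)·(-3)] = -715/16
L_1(15/2) = (17/2)·(13/2)·(11/2)/[(1)·(-1)·(-2)] = 2431/16
L_2(15/2) = (17/2)·(15/2)·(11/2)/[(2)·(1)·(-1)] = -2805/16
L_3(15/2) = (17/2)·(15/2)·(13/2)/[(3)·(2)·(1)] = 1105/16
Sum: 7·(-715/16) + 3·(2431/16) + (-3)·(-2805/16) + (-29)·(1105/16) = -10671/8

-10671/8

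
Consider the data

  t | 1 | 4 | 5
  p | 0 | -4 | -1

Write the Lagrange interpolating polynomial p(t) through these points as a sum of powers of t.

L_0(t) = (t - 4)(t - 5) / [12] = (1/12)t^2 - (3/4)t + 5/3
L_1(t) = (t - 1)(t - 5) / [-3] = -(1/3)t^2 + 2t - 5/3
L_2(t) = (t - 1)(t - 4) / [4] = (1/4)t^2 - (5/4)t + 1
p(t) = 0·L_0 + (-4)·L_1 + (-1)·L_2
  0·L_0(t) = 0
  (-4)·L_1(t) = (4/3)t^2 - 8t + 20/3
  (-1)·L_2(t) = -(1/4)t^2 + (5/4)t - 1
Adding term by term: (13/12)t^2 - (27/4)t + 17/3

p(t) = (13/12)t^2 - (27/4)t + 17/3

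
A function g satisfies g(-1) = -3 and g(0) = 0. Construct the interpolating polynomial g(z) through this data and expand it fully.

Build the Lagrange basis polynomials:
L_0(z) = z / [-1] = -z
L_1(z) = (z + 1) / [1] = z + 1
g(z) = (-3)·L_0 + 0·L_1
  (-3)·L_0(z) = 3z
  0·L_1(z) = 0
Adding term by term: 3z

g(z) = 3z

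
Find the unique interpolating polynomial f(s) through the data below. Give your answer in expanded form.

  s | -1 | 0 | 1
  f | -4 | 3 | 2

f(s) = -4s^2 + 3s + 3

Newton's divided differences:
f[-1,0] = (3 - (-4)) / (0 - (-1)) = 7
f[0,1] = (2 - 3) / (1 - 0) = -1
f[-1,0,1] = (-1 - 7) / (1 - (-1)) = -4
f(s) = -4 + 7·(s + 1) + (-4)·(s + 1)s
Expanding: f(s) = -4s^2 + 3s + 3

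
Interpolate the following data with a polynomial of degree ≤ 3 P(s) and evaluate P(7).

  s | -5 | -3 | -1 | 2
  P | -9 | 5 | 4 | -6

L_0(7) = (10)·(8)·(5)/[(-2)·(-4)·(-7)] = -50/7
L_1(7) = (12)·(8)·(5)/[(2)·(-2)·(-5)] = 24
L_2(7) = (12)·(10)·(5)/[(4)·(2)·(-3)] = -25
L_3(7) = (12)·(10)·(8)/[(7)·(5)·(3)] = 64/7
Sum: (-9)·(-50/7) + 5·(24) + 4·(-25) + (-6)·(64/7) = 206/7

206/7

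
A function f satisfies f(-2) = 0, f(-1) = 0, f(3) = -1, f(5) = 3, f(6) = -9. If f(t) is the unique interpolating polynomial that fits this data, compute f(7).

-1482/35

L_0(7) = (8)·(4)·(2)·(1)/[(-1)·(-5)·(-7)·(-8)] = 8/35
L_1(7) = (9)·(4)·(2)·(1)/[(1)·(-4)·(-6)·(-7)] = -3/7
L_2(7) = (9)·(8)·(2)·(1)/[(5)·(4)·(-2)·(-3)] = 6/5
L_3(7) = (9)·(8)·(4)·(1)/[(7)·(6)·(2)·(-1)] = -24/7
L_4(7) = (9)·(8)·(4)·(2)/[(8)·(7)·(3)·(1)] = 24/7
Sum: 0 + 0 + (-1)·(6/5) + 3·(-24/7) + (-9)·(24/7) = -1482/35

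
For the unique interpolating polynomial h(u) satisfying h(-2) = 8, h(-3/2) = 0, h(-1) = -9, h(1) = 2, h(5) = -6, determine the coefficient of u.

Build the Lagrange basis polynomials:
L_0(u) = (u + 3/2)(u + 1)(u - 1)(u - 5) / [21/2] = (2/21)u^4 - (1/3)u^3 - (17/21)u^2 + (1/3)u + 5/7
L_1(u) = (u + 2)(u + 1)(u - 1)(u - 5) / [-65/16] = -(16/65)u^4 + (48/65)u^3 + (176/65)u^2 - (48/65)u - 32/13
L_2(u) = (u + 2)(u + 3/2)(u - 1)(u - 5) / [6] = (1/6)u^4 - (5/12)u^3 - (13/6)u^2 - (1/12)u + 5/2
L_3(u) = (u + 2)(u + 3/2)(u + 1)(u - 5) / [-60] = -(1/60)u^4 + (1/120)u^3 + (4/15)u^2 + (59/120)u + 1/4
L_4(u) = (u + 2)(u + 3/2)(u + 1)(u - 1) / [1092] = (1/1092)u^4 + (1/312)u^3 + (1/546)u^2 - (1/312)u - 1/364
h(u) = 8·L_0 + 0·L_1 + (-9)·L_2 + 2·L_3 + (-6)·L_4
Only the coefficient of u is needed; take it from each L_i and combine:
8·(1/3) + 0·(-48/65) + (-9)·(-1/12) + 2·(59/120) + (-6)·(-1/312) = 1149/260

1149/260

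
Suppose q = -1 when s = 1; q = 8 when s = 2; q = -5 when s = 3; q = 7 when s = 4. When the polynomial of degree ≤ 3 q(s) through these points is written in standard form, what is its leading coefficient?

47/6

Build the Lagrange basis polynomials:
L_0(s) = (s - 2)(s - 3)(s - 4) / [-6] = -(1/6)s^3 + (3/2)s^2 - (13/3)s + 4
L_1(s) = (s - 1)(s - 3)(s - 4) / [2] = (1/2)s^3 - 4s^2 + (19/2)s - 6
L_2(s) = (s - 1)(s - 2)(s - 4) / [-2] = -(1/2)s^3 + (7/2)s^2 - 7s + 4
L_3(s) = (s - 1)(s - 2)(s - 3) / [6] = (1/6)s^3 - s^2 + (11/6)s - 1
q(s) = (-1)·L_0 + 8·L_1 + (-5)·L_2 + 7·L_3
Only the coefficient of s^3 is needed; take it from each L_i and combine:
(-1)·(-1/6) + 8·(1/2) + (-5)·(-1/2) + 7·(1/6) = 47/6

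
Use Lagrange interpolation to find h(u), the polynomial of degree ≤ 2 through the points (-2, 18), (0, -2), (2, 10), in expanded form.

h(u) = 4u^2 - 2u - 2

Build the Lagrange basis polynomials:
L_0(u) = u(u - 2) / [8] = (1/8)u^2 - (1/4)u
L_1(u) = (u + 2)(u - 2) / [-4] = -(1/4)u^2 + 1
L_2(u) = (u + 2)u / [8] = (1/8)u^2 + (1/4)u
h(u) = 18·L_0 + (-2)·L_1 + 10·L_2
  18·L_0(u) = (9/4)u^2 - (9/2)u
  (-2)·L_1(u) = (1/2)u^2 - 2
  10·L_2(u) = (5/4)u^2 + (5/2)u
Adding term by term: 4u^2 - 2u - 2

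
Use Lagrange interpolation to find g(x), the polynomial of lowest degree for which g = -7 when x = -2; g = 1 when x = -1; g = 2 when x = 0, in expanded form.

Build the Lagrange basis polynomials:
L_0(x) = (x + 1)x / [2] = (1/2)x^2 + (1/2)x
L_1(x) = (x + 2)x / [-1] = -x^2 - 2x
L_2(x) = (x + 2)(x + 1) / [2] = (1/2)x^2 + (3/2)x + 1
g(x) = (-7)·L_0 + 1·L_1 + 2·L_2
  (-7)·L_0(x) = -(7/2)x^2 - (7/2)x
  1·L_1(x) = -x^2 - 2x
  2·L_2(x) = x^2 + 3x + 2
Adding term by term: -(7/2)x^2 - (5/2)x + 2

g(x) = -(7/2)x^2 - (5/2)x + 2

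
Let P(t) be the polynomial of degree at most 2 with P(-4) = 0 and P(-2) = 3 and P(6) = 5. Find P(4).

6

Evaluate each Lagrange basis at t = 4:
L_0(4) = (6)·(-2)/[(-2)·(-10)] = -3/5
L_1(4) = (8)·(-2)/[(2)·(-8)] = 1
L_2(4) = (8)·(6)/[(10)·(8)] = 3/5
Sum: 0 + 3·(1) + 5·(3/5) = 6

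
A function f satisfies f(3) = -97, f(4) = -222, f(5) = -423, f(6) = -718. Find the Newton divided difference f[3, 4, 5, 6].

f[3,4] = (-222 - (-97)) / (4 - 3) = -125
f[4,5] = (-423 - (-222)) / (5 - 4) = -201
f[5,6] = (-718 - (-423)) / (6 - 5) = -295
f[3,4,5] = (-201 - (-125)) / (5 - 3) = -38
f[4,5,6] = (-295 - (-201)) / (6 - 4) = -47
f[3,4,5,6] = (-47 - (-38)) / (6 - 3) = -3

-3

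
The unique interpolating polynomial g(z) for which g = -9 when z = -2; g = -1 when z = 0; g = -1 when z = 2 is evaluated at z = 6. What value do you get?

-25

Evaluate each Lagrange basis at z = 6:
L_0(6) = (6)·(4)/[(-2)·(-4)] = 3
L_1(6) = (8)·(4)/[(2)·(-2)] = -8
L_2(6) = (8)·(6)/[(4)·(2)] = 6
Sum: (-9)·(3) + (-1)·(-8) + (-1)·(6) = -25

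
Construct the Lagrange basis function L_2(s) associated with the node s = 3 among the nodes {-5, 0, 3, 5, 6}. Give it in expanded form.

L_2(s) = (s + 5)s(s - 5)(s - 6) / [(8)·(3)·(-2)·(-3)]
       = (s^4 - 6s^3 - 25s^2 + 150s) / (144)

L_2(s) = (1/144)s^4 - (1/24)s^3 - (25/144)s^2 + (25/24)s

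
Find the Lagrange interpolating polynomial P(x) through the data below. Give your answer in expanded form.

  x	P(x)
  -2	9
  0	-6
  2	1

Build the Lagrange basis polynomials:
L_0(x) = x(x - 2) / [8] = (1/8)x^2 - (1/4)x
L_1(x) = (x + 2)(x - 2) / [-4] = -(1/4)x^2 + 1
L_2(x) = (x + 2)x / [8] = (1/8)x^2 + (1/4)x
P(x) = 9·L_0 + (-6)·L_1 + 1·L_2
  9·L_0(x) = (9/8)x^2 - (9/4)x
  (-6)·L_1(x) = (3/2)x^2 - 6
  1·L_2(x) = (1/8)x^2 + (1/4)x
Adding term by term: (11/4)x^2 - 2x - 6

P(x) = (11/4)x^2 - 2x - 6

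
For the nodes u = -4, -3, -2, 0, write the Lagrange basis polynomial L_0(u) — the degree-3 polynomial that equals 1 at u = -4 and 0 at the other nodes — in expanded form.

L_0(u) = (u + 3)(u + 2)u / [(-1)·(-2)·(-4)]
       = (u^3 + 5u^2 + 6u) / (-8)

L_0(u) = -(1/8)u^3 - (5/8)u^2 - (3/4)u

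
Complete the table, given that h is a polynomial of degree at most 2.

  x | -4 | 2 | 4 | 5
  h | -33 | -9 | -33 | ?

-51

The 3 known values determine h uniquely (degree ≤ 2).
L_0(5) = (3)·(1)/[(-6)·(-8)] = 1/16
L_1(5) = (9)·(1)/[(6)·(-2)] = -3/4
L_2(5) = (9)·(3)/[(8)·(2)] = 27/16
Sum: (-33)·(1/16) + (-9)·(-3/4) + (-33)·(27/16) = -51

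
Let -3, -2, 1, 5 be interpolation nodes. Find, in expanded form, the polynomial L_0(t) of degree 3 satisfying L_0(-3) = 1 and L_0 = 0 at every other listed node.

L_0(t) = (t + 2)(t - 1)(t - 5) / [(-1)·(-4)·(-8)]
       = (t^3 - 4t^2 - 7t + 10) / (-32)

L_0(t) = -(1/32)t^3 + (1/8)t^2 + (7/32)t - 5/16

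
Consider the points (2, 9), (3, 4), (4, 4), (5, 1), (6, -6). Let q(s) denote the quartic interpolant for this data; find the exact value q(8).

-1

Using Newton's divided-difference form:
q[2,3] = (4 - 9) / (3 - 2) = -5
q[3,4] = (4 - 4) / (4 - 3) = 0
q[4,5] = (1 - 4) / (5 - 4) = -3
q[5,6] = (-6 - 1) / (6 - 5) = -7
q[2,3,4] = (0 - (-5)) / (4 - 2) = 5/2
q[3,4,5] = (-3 - 0) / (5 - 3) = -3/2
q[4,5,6] = (-7 - (-3)) / (6 - 4) = -2
q[2,3,4,5] = (-3/2 - 5/2) / (5 - 2) = -4/3
q[3,4,5,6] = (-2 - (-3/2)) / (6 - 3) = -1/6
q[2,3,4,5,6] = (-1/6 - (-4/3)) / (6 - 2) = 7/24
q(8) = 9 + (-5)·(6) + (5/2)·(6)·(5) + (-4/3)·(6)·(5)·(4) + (7/24)·(6)·(5)·(4)·(3) = -1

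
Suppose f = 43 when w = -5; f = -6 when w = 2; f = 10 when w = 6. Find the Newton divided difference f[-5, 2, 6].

1

f[-5,2] = (-6 - 43) / (2 - (-5)) = -7
f[2,6] = (10 - (-6)) / (6 - 2) = 4
f[-5,2,6] = (4 - (-7)) / (6 - (-5)) = 1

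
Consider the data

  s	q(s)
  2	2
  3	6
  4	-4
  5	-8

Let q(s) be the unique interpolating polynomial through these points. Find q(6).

14

Using Newton's divided-difference form:
q[2,3] = (6 - 2) / (3 - 2) = 4
q[3,4] = (-4 - 6) / (4 - 3) = -10
q[4,5] = (-8 - (-4)) / (5 - 4) = -4
q[2,3,4] = (-10 - 4) / (4 - 2) = -7
q[3,4,5] = (-4 - (-10)) / (5 - 3) = 3
q[2,3,4,5] = (3 - (-7)) / (5 - 2) = 10/3
q(6) = 2 + 4·(4) + (-7)·(4)·(3) + (10/3)·(4)·(3)·(2) = 14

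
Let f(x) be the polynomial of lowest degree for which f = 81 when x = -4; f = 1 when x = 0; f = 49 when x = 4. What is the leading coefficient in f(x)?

4

Build the Lagrange basis polynomials:
L_0(x) = x(x - 4) / [32] = (1/32)x^2 - (1/8)x
L_1(x) = (x + 4)(x - 4) / [-16] = -(1/16)x^2 + 1
L_2(x) = (x + 4)x / [32] = (1/32)x^2 + (1/8)x
f(x) = 81·L_0 + 1·L_1 + 49·L_2
Only the coefficient of x^2 is needed; take it from each L_i and combine:
81·(1/32) + 1·(-1/16) + 49·(1/32) = 4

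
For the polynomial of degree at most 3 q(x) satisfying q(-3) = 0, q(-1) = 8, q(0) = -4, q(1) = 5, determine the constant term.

-4

Build the Lagrange basis polynomials:
L_0(x) = (x + 1)x(x - 1) / [-24] = -(1/24)x^3 + (1/24)x
L_1(x) = (x + 3)x(x - 1) / [4] = (1/4)x^3 + (1/2)x^2 - (3/4)x
L_2(x) = (x + 3)(x + 1)(x - 1) / [-3] = -(1/3)x^3 - x^2 + (1/3)x + 1
L_3(x) = (x + 3)(x + 1)x / [8] = (1/8)x^3 + (1/2)x^2 + (3/8)x
q(x) = 0·L_0 + 8·L_1 + (-4)·L_2 + 5·L_3
Only the constant term is needed; take it from each L_i and combine:
0·(0) + 8·(0) + (-4)·(1) + 5·(0) = -4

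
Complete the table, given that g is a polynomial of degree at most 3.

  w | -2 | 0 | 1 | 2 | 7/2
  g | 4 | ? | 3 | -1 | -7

35/6

The 4 known values determine g uniquely (degree ≤ 3).
Evaluate each Lagrange basis at w = 0:
L_0(0) = (-1)·(-2)·(-7/2)/[(-3)·(-4)·(-11/2)] = 7/66
L_1(0) = (2)·(-2)·(-7/2)/[(3)·(-1)·(-5/2)] = 28/15
L_2(0) = (2)·(-1)·(-7/2)/[(4)·(1)·(-3/2)] = -7/6
L_3(0) = (2)·(-1)·(-2)/[(11/2)·(5/2)·(3/2)] = 32/165
Sum: 4·(7/66) + 3·(28/15) + (-1)·(-7/6) + (-7)·(32/165) = 35/6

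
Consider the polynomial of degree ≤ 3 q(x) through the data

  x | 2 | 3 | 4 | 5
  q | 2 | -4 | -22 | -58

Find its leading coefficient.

The leading coefficient equals the top divided difference q[2,3,4,5].
q[2,3] = (-4 - 2) / (3 - 2) = -6
q[3,4] = (-22 - (-4)) / (4 - 3) = -18
q[4,5] = (-58 - (-22)) / (5 - 4) = -36
q[2,3,4] = (-18 - (-6)) / (4 - 2) = -6
q[3,4,5] = (-36 - (-18)) / (5 - 3) = -9
q[2,3,4,5] = (-9 - (-6)) / (5 - 2) = -1

-1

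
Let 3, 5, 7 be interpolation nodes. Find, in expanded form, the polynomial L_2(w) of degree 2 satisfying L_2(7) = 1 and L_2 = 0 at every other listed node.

L_2(w) = (w - 3)(w - 5) / [(4)·(2)]
       = (w^2 - 8w + 15) / (8)

L_2(w) = (1/8)w^2 - w + 15/8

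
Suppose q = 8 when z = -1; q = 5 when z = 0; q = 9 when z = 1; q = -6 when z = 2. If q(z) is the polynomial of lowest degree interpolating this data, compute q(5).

-425

Using Newton's divided-difference form:
q[-1,0] = (5 - 8) / (0 - (-1)) = -3
q[0,1] = (9 - 5) / (1 - 0) = 4
q[1,2] = (-6 - 9) / (2 - 1) = -15
q[-1,0,1] = (4 - (-3)) / (1 - (-1)) = 7/2
q[0,1,2] = (-15 - 4) / (2 - 0) = -19/2
q[-1,0,1,2] = (-19/2 - 7/2) / (2 - (-1)) = -13/3
q(5) = 8 + (-3)·(6) + (7/2)·(6)·(5) + (-13/3)·(6)·(5)·(4) = -425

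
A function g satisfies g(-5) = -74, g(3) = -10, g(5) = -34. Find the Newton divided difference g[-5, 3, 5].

g[-5,3] = (-10 - (-74)) / (3 - (-5)) = 8
g[3,5] = (-34 - (-10)) / (5 - 3) = -12
g[-5,3,5] = (-12 - 8) / (5 - (-5)) = -2

-2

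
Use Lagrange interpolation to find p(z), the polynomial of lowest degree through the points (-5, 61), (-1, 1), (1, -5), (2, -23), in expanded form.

L_0(z) = (z + 1)(z - 1)(z - 2) / [-168] = -(1/168)z^3 + (1/84)z^2 + (1/168)z - 1/84
L_1(z) = (z + 5)(z - 1)(z - 2) / [24] = (1/24)z^3 + (1/12)z^2 - (13/24)z + 5/12
L_2(z) = (z + 5)(z + 1)(z - 2) / [-12] = -(1/12)z^3 - (1/3)z^2 + (7/12)z + 5/6
L_3(z) = (z + 5)(z + 1)(z - 1) / [21] = (1/21)z^3 + (5/21)z^2 - (1/21)z - 5/21
p(z) = 61·L_0 + 1·L_1 + (-5)·L_2 + (-23)·L_3
  61·L_0(z) = -(61/168)z^3 + (61/84)z^2 + (61/168)z - 61/84
  1·L_1(z) = (1/24)z^3 + (1/12)z^2 - (13/24)z + 5/12
  (-5)·L_2(z) = (5/12)z^3 + (5/3)z^2 - (35/12)z - 25/6
  (-23)·L_3(z) = -(23/21)z^3 - (115/21)z^2 + (23/21)z + 115/21
Adding term by term: -z^3 - 3z^2 - 2z + 1

p(z) = -z^3 - 3z^2 - 2z + 1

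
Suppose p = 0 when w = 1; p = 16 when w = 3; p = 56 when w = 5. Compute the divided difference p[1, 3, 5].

3

p[1,3] = (16 - 0) / (3 - 1) = 8
p[3,5] = (56 - 16) / (5 - 3) = 20
p[1,3,5] = (20 - 8) / (5 - 1) = 3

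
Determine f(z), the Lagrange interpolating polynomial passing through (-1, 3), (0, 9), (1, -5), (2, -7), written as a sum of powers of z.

L_0(z) = z(z - 1)(z - 2) / [-6] = -(1/6)z^3 + (1/2)z^2 - (1/3)z
L_1(z) = (z + 1)(z - 1)(z - 2) / [2] = (1/2)z^3 - z^2 - (1/2)z + 1
L_2(z) = (z + 1)z(z - 2) / [-2] = -(1/2)z^3 + (1/2)z^2 + z
L_3(z) = (z + 1)z(z - 1) / [6] = (1/6)z^3 - (1/6)z
f(z) = 3·L_0 + 9·L_1 + (-5)·L_2 + (-7)·L_3
  3·L_0(z) = -(1/2)z^3 + (3/2)z^2 - z
  9·L_1(z) = (9/2)z^3 - 9z^2 - (9/2)z + 9
  (-5)·L_2(z) = (5/2)z^3 - (5/2)z^2 - 5z
  (-7)·L_3(z) = -(7/6)z^3 + (7/6)z
Adding term by term: (16/3)z^3 - 10z^2 - (28/3)z + 9

f(z) = (16/3)z^3 - 10z^2 - (28/3)z + 9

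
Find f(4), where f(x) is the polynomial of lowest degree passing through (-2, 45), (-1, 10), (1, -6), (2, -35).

Using Newton's divided-difference form:
f[-2,-1] = (10 - 45) / (-1 - (-2)) = -35
f[-1,1] = (-6 - 10) / (1 - (-1)) = -8
f[1,2] = (-35 - (-6)) / (2 - 1) = -29
f[-2,-1,1] = (-8 - (-35)) / (1 - (-2)) = 9
f[-1,1,2] = (-29 - (-8)) / (2 - (-1)) = -7
f[-2,-1,1,2] = (-7 - 9) / (2 - (-2)) = -4
f(4) = 45 + (-35)·(6) + 9·(6)·(5) + (-4)·(6)·(5)·(3) = -255

-255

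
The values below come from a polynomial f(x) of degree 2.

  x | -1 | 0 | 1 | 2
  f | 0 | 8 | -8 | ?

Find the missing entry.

The 3 known values determine f uniquely (degree ≤ 2).
Evaluate each Lagrange basis at x = 2:
L_0(2) = (2)·(1)/[(-1)·(-2)] = 1
L_1(2) = (3)·(1)/[(1)·(-1)] = -3
L_2(2) = (3)·(2)/[(2)·(1)] = 3
Sum: 0 + 8·(-3) + (-8)·(3) = -48

-48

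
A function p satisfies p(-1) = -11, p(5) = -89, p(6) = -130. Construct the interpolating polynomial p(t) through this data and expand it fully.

p(t) = -4t^2 + 3t - 4

Newton's divided differences:
p[-1,5] = (-89 - (-11)) / (5 - (-1)) = -13
p[5,6] = (-130 - (-89)) / (6 - 5) = -41
p[-1,5,6] = (-41 - (-13)) / (6 - (-1)) = -4
p(t) = -11 + (-13)·(t + 1) + (-4)·(t + 1)(t - 5)
Expanding: p(t) = -4t^2 + 3t - 4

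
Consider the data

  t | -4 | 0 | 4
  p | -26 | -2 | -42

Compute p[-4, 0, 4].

p[-4,0] = (-2 - (-26)) / (0 - (-4)) = 6
p[0,4] = (-42 - (-2)) / (4 - 0) = -10
p[-4,0,4] = (-10 - 6) / (4 - (-4)) = -2

-2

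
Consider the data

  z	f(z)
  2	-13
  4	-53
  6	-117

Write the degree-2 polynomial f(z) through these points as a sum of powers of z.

f(z) = -3z^2 - 2z + 3

L_0(z) = (z - 4)(z - 6) / [8] = (1/8)z^2 - (5/4)z + 3
L_1(z) = (z - 2)(z - 6) / [-4] = -(1/4)z^2 + 2z - 3
L_2(z) = (z - 2)(z - 4) / [8] = (1/8)z^2 - (3/4)z + 1
f(z) = (-13)·L_0 + (-53)·L_1 + (-117)·L_2
  (-13)·L_0(z) = -(13/8)z^2 + (65/4)z - 39
  (-53)·L_1(z) = (53/4)z^2 - 106z + 159
  (-117)·L_2(z) = -(117/8)z^2 + (351/4)z - 117
Adding term by term: -3z^2 - 2z + 3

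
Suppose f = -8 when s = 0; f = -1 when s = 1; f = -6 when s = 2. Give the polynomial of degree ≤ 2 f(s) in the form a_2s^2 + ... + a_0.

L_0(s) = (s - 1)(s - 2) / [2] = (1/2)s^2 - (3/2)s + 1
L_1(s) = s(s - 2) / [-1] = -s^2 + 2s
L_2(s) = s(s - 1) / [2] = (1/2)s^2 - (1/2)s
f(s) = (-8)·L_0 + (-1)·L_1 + (-6)·L_2
  (-8)·L_0(s) = -4s^2 + 12s - 8
  (-1)·L_1(s) = s^2 - 2s
  (-6)·L_2(s) = -3s^2 + 3s
Adding term by term: -6s^2 + 13s - 8

f(s) = -6s^2 + 13s - 8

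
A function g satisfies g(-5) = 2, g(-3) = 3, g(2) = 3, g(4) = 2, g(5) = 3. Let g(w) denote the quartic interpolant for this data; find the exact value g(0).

Using Newton's divided-difference form:
g[-5,-3] = (3 - 2) / (-3 - (-5)) = 1/2
g[-3,2] = (3 - 3) / (2 - (-3)) = 0
g[2,4] = (2 - 3) / (4 - 2) = -1/2
g[4,5] = (3 - 2) / (5 - 4) = 1
g[-5,-3,2] = (0 - 1/2) / (2 - (-5)) = -1/14
g[-3,2,4] = (-1/2 - 0) / (4 - (-3)) = -1/14
g[2,4,5] = (1 - (-1/2)) / (5 - 2) = 1/2
g[-5,-3,2,4] = (-1/14 - (-1/14)) / (4 - (-5)) = 0
g[-3,2,4,5] = (1/2 - (-1/14)) / (5 - (-3)) = 1/14
g[-5,-3,2,4,5] = (1/14 - 0) / (5 - (-5)) = 1/140
g(0) = 2 + (1/2)·(5) + (-1/14)·(5)·(3) + 0·(5)·(3)·(-2) + (1/140)·(5)·(3)·(-2)·(-4) = 30/7

30/7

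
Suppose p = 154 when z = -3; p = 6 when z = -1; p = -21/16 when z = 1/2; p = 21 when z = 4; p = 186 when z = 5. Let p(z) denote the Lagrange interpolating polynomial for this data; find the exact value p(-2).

L_0(-2) = (-1)·(-5/2)·(-6)·(-7)/[(-2)·(-7/2)·(-7)·(-8)] = 15/56
L_1(-2) = (1)·(-5/2)·(-6)·(-7)/[(2)·(-3/2)·(-5)·(-6)] = 7/6
L_2(-2) = (1)·(-1)·(-6)·(-7)/[(7/2)·(3/2)·(-7/2)·(-9/2)] = -32/63
L_3(-2) = (1)·(-1)·(-5/2)·(-7)/[(7)·(5)·(7/2)·(-1)] = 1/7
L_4(-2) = (1)·(-1)·(-5/2)·(-6)/[(8)·(6)·(9/2)·(1)] = -5/72
Sum: 154·(15/56) + 6·(7/6) + (-21/16)·(-32/63) + 21·(1/7) + 186·(-5/72) = 39

39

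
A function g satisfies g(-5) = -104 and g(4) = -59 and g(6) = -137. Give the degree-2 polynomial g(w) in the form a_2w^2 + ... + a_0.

Build the Lagrange basis polynomials:
L_0(w) = (w - 4)(w - 6) / [99] = (1/99)w^2 - (10/99)w + 8/33
L_1(w) = (w + 5)(w - 6) / [-18] = -(1/18)w^2 + (1/18)w + 5/3
L_2(w) = (w + 5)(w - 4) / [22] = (1/22)w^2 + (1/22)w - 10/11
g(w) = (-104)·L_0 + (-59)·L_1 + (-137)·L_2
  (-104)·L_0(w) = -(104/99)w^2 + (1040/99)w - 832/33
  (-59)·L_1(w) = (59/18)w^2 - (59/18)w - 295/3
  (-137)·L_2(w) = -(137/22)w^2 - (137/22)w + 1370/11
Adding term by term: -4w^2 + w + 1

g(w) = -4w^2 + w + 1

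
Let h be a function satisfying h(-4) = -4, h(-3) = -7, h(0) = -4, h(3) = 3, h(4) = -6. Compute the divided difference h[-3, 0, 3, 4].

-55/126

h[-3,0] = (-4 - (-7)) / (0 - (-3)) = 1
h[0,3] = (3 - (-4)) / (3 - 0) = 7/3
h[3,4] = (-6 - 3) / (4 - 3) = -9
h[-3,0,3] = (7/3 - 1) / (3 - (-3)) = 2/9
h[0,3,4] = (-9 - 7/3) / (4 - 0) = -17/6
h[-3,0,3,4] = (-17/6 - 2/9) / (4 - (-3)) = -55/126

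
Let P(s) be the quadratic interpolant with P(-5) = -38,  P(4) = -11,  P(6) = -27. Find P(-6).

-51

Using Newton's divided-difference form:
P[-5,4] = (-11 - (-38)) / (4 - (-5)) = 3
P[4,6] = (-27 - (-11)) / (6 - 4) = -8
P[-5,4,6] = (-8 - 3) / (6 - (-5)) = -1
P(-6) = -38 + 3·(-1) + (-1)·(-1)·(-10) = -51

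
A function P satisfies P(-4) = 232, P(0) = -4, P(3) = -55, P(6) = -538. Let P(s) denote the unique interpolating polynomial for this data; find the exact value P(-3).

L_0(-3) = (-3)·(-6)·(-9)/[(-4)·(-7)·(-10)] = 81/140
L_1(-3) = (1)·(-6)·(-9)/[(4)·(-3)·(-6)] = 3/4
L_2(-3) = (1)·(-3)·(-9)/[(7)·(3)·(-3)] = -3/7
L_3(-3) = (1)·(-3)·(-6)/[(10)·(6)·(3)] = 1/10
Sum: 232·(81/140) + (-4)·(3/4) + (-55)·(-3/7) + (-538)·(1/10) = 101

101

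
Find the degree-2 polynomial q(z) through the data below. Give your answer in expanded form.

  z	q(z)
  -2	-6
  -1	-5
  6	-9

Build the Lagrange basis polynomials:
L_0(z) = (z + 1)(z - 6) / [8] = (1/8)z^2 - (5/8)z - 3/4
L_1(z) = (z + 2)(z - 6) / [-7] = -(1/7)z^2 + (4/7)z + 12/7
L_2(z) = (z + 2)(z + 1) / [56] = (1/56)z^2 + (3/56)z + 1/28
q(z) = (-6)·L_0 + (-5)·L_1 + (-9)·L_2
  (-6)·L_0(z) = -(3/4)z^2 + (15/4)z + 9/2
  (-5)·L_1(z) = (5/7)z^2 - (20/7)z - 60/7
  (-9)·L_2(z) = -(9/56)z^2 - (27/56)z - 9/28
Adding term by term: -(11/56)z^2 + (23/56)z - 123/28

q(z) = -(11/56)z^2 + (23/56)z - 123/28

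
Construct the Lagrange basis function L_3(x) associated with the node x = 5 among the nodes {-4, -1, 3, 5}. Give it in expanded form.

L_3(x) = (1/108)x^3 + (1/54)x^2 - (11/108)x - 1/9

L_3(x) = (x + 4)(x + 1)(x - 3) / [(9)·(6)·(2)]
       = (x^3 + 2x^2 - 11x - 12) / (108)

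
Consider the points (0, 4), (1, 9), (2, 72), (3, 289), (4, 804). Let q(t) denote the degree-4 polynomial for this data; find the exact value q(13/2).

Using Newton's divided-difference form:
q[0,1] = (9 - 4) / (1 - 0) = 5
q[1,2] = (72 - 9) / (2 - 1) = 63
q[2,3] = (289 - 72) / (3 - 2) = 217
q[3,4] = (804 - 289) / (4 - 3) = 515
q[0,1,2] = (63 - 5) / (2 - 0) = 29
q[1,2,3] = (217 - 63) / (3 - 1) = 77
q[2,3,4] = (515 - 217) / (4 - 2) = 149
q[0,1,2,3] = (77 - 29) / (3 - 0) = 16
q[1,2,3,4] = (149 - 77) / (4 - 1) = 24
q[0,1,2,3,4] = (24 - 16) / (4 - 0) = 2
q(13/2) = 4 + 5·(13/2) + 29·(13/2)·(11/2) + 16·(13/2)·(11/2)·(9/2) + 2·(13/2)·(11/2)·(9/2)·(7/2) = 38187/8

38187/8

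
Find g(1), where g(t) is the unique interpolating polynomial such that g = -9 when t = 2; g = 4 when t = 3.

-22

Evaluate each Lagrange basis at t = 1:
L_0(1) = (-2)/[(-1)] = 2
L_1(1) = (-1)/[(1)] = -1
Sum: (-9)·(2) + 4·(-1) = -22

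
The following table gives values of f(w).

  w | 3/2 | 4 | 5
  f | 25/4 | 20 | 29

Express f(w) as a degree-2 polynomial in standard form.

f(w) = w^2 + 4

Newton's divided differences:
f[3/2,4] = (20 - 25/4) / (4 - 3/2) = 11/2
f[4,5] = (29 - 20) / (5 - 4) = 9
f[3/2,4,5] = (9 - 11/2) / (5 - 3/2) = 1
f(w) = 25/4 + (11/2)·(w - 3/2) + 1·(w - 3/2)(w - 4)
Expanding: f(w) = w^2 + 4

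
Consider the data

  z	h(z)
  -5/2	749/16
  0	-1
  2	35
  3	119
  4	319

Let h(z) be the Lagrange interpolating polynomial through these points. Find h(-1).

-1

Evaluate each Lagrange basis at z = -1:
L_0(-1) = (-1)·(-3)·(-4)·(-5)/[(-5/2)·(-9/2)·(-11/2)·(-13/2)] = 64/429
L_1(-1) = (3/2)·(-3)·(-4)·(-5)/[(5/2)·(-2)·(-3)·(-4)] = 3/2
L_2(-1) = (3/2)·(-1)·(-4)·(-5)/[(9/2)·(2)·(-1)·(-2)] = -5/3
L_3(-1) = (3/2)·(-1)·(-3)·(-5)/[(11/2)·(3)·(1)·(-1)] = 15/11
L_4(-1) = (3/2)·(-1)·(-3)·(-4)/[(13/2)·(4)·(2)·(1)] = -9/26
Sum: 749/16·(64/429) + (-1)·(3/2) + 35·(-5/3) + 119·(15/11) + 319·(-9/26) = -1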